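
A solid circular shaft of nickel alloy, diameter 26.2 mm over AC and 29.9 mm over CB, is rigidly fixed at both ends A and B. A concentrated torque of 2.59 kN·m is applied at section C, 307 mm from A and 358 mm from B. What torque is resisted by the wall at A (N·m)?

Compatibility: T_A·a/J_AC = T_B·b/J_CB with T_A + T_B = T₀.
J_AC = 4.63×10^-8 m⁴, J_CB = 7.85×10^-8 m⁴, so T_A = T₀·(J_AC/a)/((J_AC/a)+(J_CB/b)) = 1055 N·m, T_B = 1535 N·m.

1060 N·m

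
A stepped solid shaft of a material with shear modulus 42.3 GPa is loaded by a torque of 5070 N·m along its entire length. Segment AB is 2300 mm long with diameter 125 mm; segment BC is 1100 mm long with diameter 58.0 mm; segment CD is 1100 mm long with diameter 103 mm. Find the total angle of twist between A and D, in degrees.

8.14°

J_AB = π(0.125)⁴/32 = 2.40×10^-5 m⁴; J_BC = π(0.0580)⁴/32 = 1.11×10^-6 m⁴; J_CD = π(0.103)⁴/32 = 1.10×10^-5 m⁴.
θ = (T/G)·Σ L_i/J_i = (5070/42.3×10⁹)·(2.30/2.40×10^-5 + 1.10/1.11×10^-6 + 1.10/1.10×10^-5) = 0.1421 rad.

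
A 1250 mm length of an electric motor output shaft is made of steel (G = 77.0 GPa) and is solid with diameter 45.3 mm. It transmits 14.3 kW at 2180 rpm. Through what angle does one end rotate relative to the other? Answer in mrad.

ω = 2π·2180/60 = 228.3 rad/s, so T = P/ω = 14.3×10³ / 228.3 = 62.64 N·m.
J = πd⁴/32 = π(0.0453)⁴/32 = 4.134×10^-7 m⁴.
θ = T·L/(G·J) = 62.64 × 1.25 / (77.0×10⁹ × 4.134×10^-7) = 2.460×10^-3 rad.

2.46 mrad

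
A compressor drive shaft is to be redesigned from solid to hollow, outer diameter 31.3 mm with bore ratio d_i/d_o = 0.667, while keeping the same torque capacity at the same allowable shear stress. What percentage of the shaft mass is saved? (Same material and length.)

35.7 %

Equal τ_max and T ⇒ the solid shaft needs d_s³ = d_o³(1−k⁴), so d_s = 31.3·(1−0.667⁴)^(1/3) = 29.08 mm.
Area ratio A_h/A_s = d_o²(1−k²)/d_s² = (1−k²)/(1−k⁴)^(2/3) = 0.6430.
Mass saving = 1 − 0.6430 = 35.7 %.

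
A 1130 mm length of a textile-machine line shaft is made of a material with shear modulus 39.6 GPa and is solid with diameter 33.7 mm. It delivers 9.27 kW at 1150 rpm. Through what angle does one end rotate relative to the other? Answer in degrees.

0.994°

ω = 2π·1150/60 = 120.4 rad/s, so T = P/ω = 9.27×10³ / 120.4 = 76.98 N·m.
J = πd⁴/32 = π(0.0337)⁴/32 = 1.266×10^-7 m⁴.
θ = T·L/(G·J) = 76.98 × 1.13 / (39.6×10⁹ × 1.266×10^-7) = 0.01735 rad.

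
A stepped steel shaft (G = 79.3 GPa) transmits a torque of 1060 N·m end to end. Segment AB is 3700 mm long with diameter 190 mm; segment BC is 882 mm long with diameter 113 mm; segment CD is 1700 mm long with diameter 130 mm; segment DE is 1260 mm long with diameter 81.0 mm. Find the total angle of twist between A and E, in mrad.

J_AB = π(0.190)⁴/32 = 1.28×10^-4 m⁴; J_BC = π(0.113)⁴/32 = 1.60×10^-5 m⁴; J_CD = π(0.130)⁴/32 = 2.80×10^-5 m⁴; J_DE = π(0.0810)⁴/32 = 4.23×10^-6 m⁴.
θ = (T/G)·Σ L_i/J_i = (1060/79.3×10⁹)·(3.70/1.28×10^-4 + 0.882/1.60×10^-5 + 1.70/2.80×10^-5 + 1.26/4.23×10^-6) = 5.919×10^-3 rad.

5.92 mrad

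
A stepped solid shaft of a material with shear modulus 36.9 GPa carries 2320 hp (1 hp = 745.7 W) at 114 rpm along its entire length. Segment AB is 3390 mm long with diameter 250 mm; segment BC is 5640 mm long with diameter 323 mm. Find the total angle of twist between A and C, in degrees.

3.18°

ω = 2π·114/60 = 11.94 rad/s, so T = P/ω = 2320×745.7 / 11.94 = 144900 N·m.
J_AB = π(0.250)⁴/32 = 3.83×10^-4 m⁴; J_BC = π(0.323)⁴/32 = 1.07×10^-3 m⁴.
θ = (T/G)·Σ L_i/J_i = (144900/36.9×10⁹)·(3.39/3.83×10^-4 + 5.64/1.07×10^-3) = 0.05544 rad.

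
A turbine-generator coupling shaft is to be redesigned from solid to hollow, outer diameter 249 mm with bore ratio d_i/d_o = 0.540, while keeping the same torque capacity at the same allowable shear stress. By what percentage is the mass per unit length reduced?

24.8 %

Equal τ_max and T ⇒ the solid shaft needs d_s³ = d_o³(1−k⁴), so d_s = 249·(1−0.540⁴)^(1/3) = 241.7 mm.
Area ratio A_h/A_s = d_o²(1−k²)/d_s² = (1−k²)/(1−k⁴)^(2/3) = 0.7516.
Mass saving = 1 − 0.7516 = 24.8 %.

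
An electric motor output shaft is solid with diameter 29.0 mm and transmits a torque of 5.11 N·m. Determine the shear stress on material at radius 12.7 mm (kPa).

J = πd⁴/32 = π(0.0290)⁴/32 = 6.944×10^-8 m⁴.
Shear stress varies linearly with radius: τ = T·r/J = 5.110 × 0.0127 / 6.944×10^-8 = 9.346×10^5 Pa.

935 kPa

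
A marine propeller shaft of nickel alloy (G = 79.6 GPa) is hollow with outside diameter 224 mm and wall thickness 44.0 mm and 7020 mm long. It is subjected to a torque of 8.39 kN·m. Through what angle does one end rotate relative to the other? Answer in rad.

0.00346 rad

J = π(d_o⁴ − d_i⁴)/32 = π(0.224⁴ − 0.136⁴)/32 = 2.136×10^-4 m⁴.
θ = T·L/(G·J) = 8390 × 7.02 / (79.6×10⁹ × 2.136×10^-4) = 3.464×10^-3 rad.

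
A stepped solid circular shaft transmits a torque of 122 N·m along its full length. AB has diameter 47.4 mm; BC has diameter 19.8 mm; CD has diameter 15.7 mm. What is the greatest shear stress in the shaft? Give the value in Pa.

1.61e8 Pa

Under the same torque, τ_max = 16T/(πd³) is largest where d is smallest — segment CD (d = 15.7 mm).
τ_max = 16·122.0/(π·(0.0157)³) = 1.606×10^8 Pa.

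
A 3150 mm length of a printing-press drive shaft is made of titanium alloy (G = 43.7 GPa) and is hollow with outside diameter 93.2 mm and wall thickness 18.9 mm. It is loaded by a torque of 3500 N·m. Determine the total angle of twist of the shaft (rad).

0.0389 rad

J = π(d_o⁴ − d_i⁴)/32 = π(0.0932⁴ − 0.0554⁴)/32 = 6.483×10^-6 m⁴.
θ = T·L/(G·J) = 3500 × 3.15 / (43.7×10⁹ × 6.483×10^-6) = 0.03892 rad.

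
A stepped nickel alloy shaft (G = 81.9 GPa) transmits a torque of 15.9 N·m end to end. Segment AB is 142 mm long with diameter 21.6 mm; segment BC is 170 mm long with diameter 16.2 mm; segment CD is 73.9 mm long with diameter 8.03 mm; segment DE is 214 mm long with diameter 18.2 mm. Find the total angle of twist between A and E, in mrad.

J_AB = π(0.0216)⁴/32 = 2.14×10^-8 m⁴; J_BC = π(0.0162)⁴/32 = 6.76×10^-9 m⁴; J_CD = π(0.00803)⁴/32 = 4.08×10^-10 m⁴; J_DE = π(0.0182)⁴/32 = 1.08×10^-8 m⁴.
θ = (T/G)·Σ L_i/J_i = (15.90/81.9×10⁹)·(0.142/2.14×10^-8 + 0.170/6.76×10^-9 + 0.0739/4.08×10^-10 + 0.214/1.08×10^-8) = 0.04518 rad.

45.2 mrad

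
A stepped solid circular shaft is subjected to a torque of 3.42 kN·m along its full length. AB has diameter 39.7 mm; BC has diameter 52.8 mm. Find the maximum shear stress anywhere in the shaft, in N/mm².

Under the same torque, τ_max = 16T/(πd³) is largest where d is smallest — segment AB (d = 39.7 mm).
τ_max = 16·3420/(π·(0.0397)³) = 2.784×10^8 Pa.

278 N/mm²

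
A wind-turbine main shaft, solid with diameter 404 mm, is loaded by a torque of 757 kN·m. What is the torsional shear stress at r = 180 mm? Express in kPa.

J = πd⁴/32 = π(0.404)⁴/32 = 2.615×10^-3 m⁴.
Shear stress varies linearly with radius: τ = T·r/J = 757000 × 0.180 / 2.615×10^-3 = 5.210×10^7 Pa.

52100 kPa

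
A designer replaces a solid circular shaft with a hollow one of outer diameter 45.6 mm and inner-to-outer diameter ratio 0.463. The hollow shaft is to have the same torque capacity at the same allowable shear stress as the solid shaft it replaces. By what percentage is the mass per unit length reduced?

18.9 %

Equal τ_max and T ⇒ the solid shaft needs d_s³ = d_o³(1−k⁴), so d_s = 45.6·(1−0.463⁴)^(1/3) = 44.89 mm.
Area ratio A_h/A_s = d_o²(1−k²)/d_s² = (1−k²)/(1−k⁴)^(2/3) = 0.8107.
Mass saving = 1 − 0.8107 = 18.9 %.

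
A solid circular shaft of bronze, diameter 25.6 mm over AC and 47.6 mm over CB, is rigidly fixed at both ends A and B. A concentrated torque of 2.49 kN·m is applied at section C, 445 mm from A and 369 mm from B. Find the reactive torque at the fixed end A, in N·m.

Compatibility: T_A·a/J_AC = T_B·b/J_CB with T_A + T_B = T₀.
J_AC = 4.22×10^-8 m⁴, J_CB = 5.04×10^-7 m⁴, so T_A = T₀·(J_AC/a)/((J_AC/a)+(J_CB/b)) = 161.5 N·m, T_B = 2328 N·m.

162 N·m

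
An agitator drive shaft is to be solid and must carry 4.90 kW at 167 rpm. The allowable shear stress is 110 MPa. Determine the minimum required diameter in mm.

23.5 mm

ω = 2π·167/60 = 17.49 rad/s, so T = P/ω = 4.90×10³ / 17.49 = 280.2 N·m.
For a solid shaft τ_max = 16T/(πd³), so d = (16T/(π τ_allow))^(1/3) = (16·280.2/(π·1.10×10^8))^(1/3) = 0.02350 m.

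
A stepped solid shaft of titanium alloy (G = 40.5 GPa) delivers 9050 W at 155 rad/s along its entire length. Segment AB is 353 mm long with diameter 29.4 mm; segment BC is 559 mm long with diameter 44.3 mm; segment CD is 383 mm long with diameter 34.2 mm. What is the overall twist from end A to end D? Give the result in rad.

0.0132 rad

ω = 155 rad/s, so T = P/ω = 9050 / 155.0 = 58.39 N·m.
J_AB = π(0.0294)⁴/32 = 7.33×10^-8 m⁴; J_BC = π(0.0443)⁴/32 = 3.78×10^-7 m⁴; J_CD = π(0.0342)⁴/32 = 1.34×10^-7 m⁴.
θ = (T/G)·Σ L_i/J_i = (58.39/40.5×10⁹)·(0.353/7.33×10^-8 + 0.559/3.78×10^-7 + 0.383/1.34×10^-7) = 0.01318 rad.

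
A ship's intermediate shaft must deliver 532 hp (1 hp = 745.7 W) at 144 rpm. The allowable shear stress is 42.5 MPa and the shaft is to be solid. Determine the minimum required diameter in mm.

ω = 2π·144/60 = 15.08 rad/s, so T = P/ω = 532×745.7 / 15.08 = 26310 N·m.
For a solid shaft τ_max = 16T/(πd³), so d = (16T/(π τ_allow))^(1/3) = (16·26310/(π·4.25×10^7))^(1/3) = 0.1466 m.

147 mm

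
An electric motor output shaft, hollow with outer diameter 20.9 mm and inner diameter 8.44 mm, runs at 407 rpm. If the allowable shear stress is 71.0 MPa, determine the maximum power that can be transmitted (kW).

5.28 kW

J = π(d_o⁴ − d_i⁴)/32 = π(0.0209⁴ − 0.00844⁴)/32 = 1.823×10^-8 m⁴.
T_max = τ_allow·J/r = 7.10×10^7 × 1.823×10^-8 / 0.0104 = 123.9 N·m.
ω = 2π·407/60 = 42.62 rad/s, so P_max = T_max·ω = 5280 W.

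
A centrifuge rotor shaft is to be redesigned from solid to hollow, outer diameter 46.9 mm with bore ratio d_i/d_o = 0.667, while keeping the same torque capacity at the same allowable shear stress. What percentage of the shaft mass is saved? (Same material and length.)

35.7 %

Equal τ_max and T ⇒ the solid shaft needs d_s³ = d_o³(1−k⁴), so d_s = 46.9·(1−0.667⁴)^(1/3) = 43.58 mm.
Area ratio A_h/A_s = d_o²(1−k²)/d_s² = (1−k²)/(1−k⁴)^(2/3) = 0.6430.
Mass saving = 1 − 0.6430 = 35.7 %.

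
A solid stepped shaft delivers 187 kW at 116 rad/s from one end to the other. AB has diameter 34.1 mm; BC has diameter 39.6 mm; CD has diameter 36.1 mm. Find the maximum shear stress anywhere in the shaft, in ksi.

ω = 116 rad/s, so T = P/ω = 187×10³ / 116.0 = 1612 N·m.
Under the same torque, τ_max = 16T/(πd³) is largest where d is smallest — segment AB (d = 34.1 mm).
τ_max = 16·1612/(π·(0.0341)³) = 2.071×10^8 Pa.

30.0 ksi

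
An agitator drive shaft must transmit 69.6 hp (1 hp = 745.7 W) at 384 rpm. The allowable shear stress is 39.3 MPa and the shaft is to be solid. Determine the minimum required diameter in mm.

ω = 2π·384/60 = 40.21 rad/s, so T = P/ω = 69.6×745.7 / 40.21 = 1291 N·m.
For a solid shaft τ_max = 16T/(πd³), so d = (16T/(π τ_allow))^(1/3) = (16·1291/(π·3.93×10^7))^(1/3) = 0.05510 m.

55.1 mm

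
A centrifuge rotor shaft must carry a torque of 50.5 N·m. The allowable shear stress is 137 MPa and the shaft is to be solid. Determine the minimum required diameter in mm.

12.3 mm

For a solid shaft τ_max = 16T/(πd³), so d = (16T/(π τ_allow))^(1/3) = (16·50.50/(π·1.37×10^8))^(1/3) = 0.01234 m.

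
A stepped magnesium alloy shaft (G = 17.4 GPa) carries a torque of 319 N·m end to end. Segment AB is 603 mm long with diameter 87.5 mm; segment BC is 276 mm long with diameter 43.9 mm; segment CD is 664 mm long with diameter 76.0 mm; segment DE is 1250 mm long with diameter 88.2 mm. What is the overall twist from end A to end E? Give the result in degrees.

1.34°

J_AB = π(0.0875)⁴/32 = 5.75×10^-6 m⁴; J_BC = π(0.0439)⁴/32 = 3.65×10^-7 m⁴; J_CD = π(0.0760)⁴/32 = 3.28×10^-6 m⁴; J_DE = π(0.0882)⁴/32 = 5.94×10^-6 m⁴.
θ = (T/G)·Σ L_i/J_i = (319.0/17.4×10⁹)·(0.603/5.75×10^-6 + 0.276/3.65×10^-7 + 0.664/3.28×10^-6 + 1.25/5.94×10^-6) = 0.02337 rad.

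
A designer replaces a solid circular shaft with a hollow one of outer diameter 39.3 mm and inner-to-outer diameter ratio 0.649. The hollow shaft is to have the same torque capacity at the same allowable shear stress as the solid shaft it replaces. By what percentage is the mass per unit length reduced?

34.1 %

Equal τ_max and T ⇒ the solid shaft needs d_s³ = d_o³(1−k⁴), so d_s = 39.3·(1−0.649⁴)^(1/3) = 36.82 mm.
Area ratio A_h/A_s = d_o²(1−k²)/d_s² = (1−k²)/(1−k⁴)^(2/3) = 0.6593.
Mass saving = 1 − 0.6593 = 34.1 %.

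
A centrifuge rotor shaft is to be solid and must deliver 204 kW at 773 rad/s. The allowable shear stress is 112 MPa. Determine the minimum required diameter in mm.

22.9 mm

ω = 773 rad/s, so T = P/ω = 204×10³ / 773.0 = 263.9 N·m.
For a solid shaft τ_max = 16T/(πd³), so d = (16T/(π τ_allow))^(1/3) = (16·263.9/(π·1.12×10^8))^(1/3) = 0.02289 m.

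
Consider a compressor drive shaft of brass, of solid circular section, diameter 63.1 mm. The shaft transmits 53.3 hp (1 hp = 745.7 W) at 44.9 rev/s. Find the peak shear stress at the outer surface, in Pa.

2.86e6 Pa

ω = 2π·44.9 = 282.1 rad/s, so T = P/ω = 53.3×745.7 / 282.1 = 140.9 N·m.
J = πd⁴/32 = π(0.0631)⁴/32 = 1.556×10^-6 m⁴.
τ_max = T·r/J = 140.9 × 0.0316 / 1.556×10^-6 = 2.856×10^6 Pa.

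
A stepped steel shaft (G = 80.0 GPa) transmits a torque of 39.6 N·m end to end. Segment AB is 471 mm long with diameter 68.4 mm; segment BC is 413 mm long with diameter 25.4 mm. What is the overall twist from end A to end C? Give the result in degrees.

J_AB = π(0.0684)⁴/32 = 2.15×10^-6 m⁴; J_BC = π(0.0254)⁴/32 = 4.09×10^-8 m⁴.
θ = (T/G)·Σ L_i/J_i = (39.60/80.0×10⁹)·(0.471/2.15×10^-6 + 0.413/4.09×10^-8) = 5.111×10^-3 rad.

0.293°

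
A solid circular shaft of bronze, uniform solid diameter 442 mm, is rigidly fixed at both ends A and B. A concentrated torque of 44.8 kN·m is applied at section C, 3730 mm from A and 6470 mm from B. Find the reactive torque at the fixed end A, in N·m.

28400 N·m

With uniform GJ and both ends fixed, compatibility θ_AC = θ_CB gives T_A·a = T_B·b, together with T_A + T_B = T₀.
T_A = T₀·b/(a+b) = 44800·6470/10200 = 28420 N·m; T_B = 16380 N·m.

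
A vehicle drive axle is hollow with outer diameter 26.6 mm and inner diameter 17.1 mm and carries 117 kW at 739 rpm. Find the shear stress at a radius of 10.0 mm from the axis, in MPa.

371 MPa

ω = 2π·739/60 = 77.39 rad/s, so T = P/ω = 117×10³ / 77.39 = 1512 N·m.
J = π(d_o⁴ − d_i⁴)/32 = π(0.0266⁴ − 0.0171⁴)/32 = 4.076×10^-8 m⁴.
Shear stress varies linearly with radius: τ = T·r/J = 1512 × 0.0100 / 4.076×10^-8 = 3.710×10^8 Pa.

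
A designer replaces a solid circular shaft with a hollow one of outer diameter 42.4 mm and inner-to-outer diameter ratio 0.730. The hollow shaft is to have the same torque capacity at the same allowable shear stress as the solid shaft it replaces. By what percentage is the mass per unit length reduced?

Equal τ_max and T ⇒ the solid shaft needs d_s³ = d_o³(1−k⁴), so d_s = 42.4·(1−0.730⁴)^(1/3) = 37.93 mm.
Area ratio A_h/A_s = d_o²(1−k²)/d_s² = (1−k²)/(1−k⁴)^(2/3) = 0.5836.
Mass saving = 1 − 0.5836 = 41.6 %.

41.6 %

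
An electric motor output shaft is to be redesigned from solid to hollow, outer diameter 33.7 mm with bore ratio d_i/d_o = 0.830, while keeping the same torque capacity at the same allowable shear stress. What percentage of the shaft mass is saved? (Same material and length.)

Equal τ_max and T ⇒ the solid shaft needs d_s³ = d_o³(1−k⁴), so d_s = 33.7·(1−0.830⁴)^(1/3) = 27.19 mm.
Area ratio A_h/A_s = d_o²(1−k²)/d_s² = (1−k²)/(1−k⁴)^(2/3) = 0.4778.
Mass saving = 1 − 0.4778 = 52.2 %.

52.2 %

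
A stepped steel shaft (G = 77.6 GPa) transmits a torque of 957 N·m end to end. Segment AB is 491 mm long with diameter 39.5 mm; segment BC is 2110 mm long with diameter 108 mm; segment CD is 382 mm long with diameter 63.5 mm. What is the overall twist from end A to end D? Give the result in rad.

0.0302 rad

J_AB = π(0.0395)⁴/32 = 2.39×10^-7 m⁴; J_BC = π(0.108)⁴/32 = 1.34×10^-5 m⁴; J_CD = π(0.0635)⁴/32 = 1.60×10^-6 m⁴.
θ = (T/G)·Σ L_i/J_i = (957.0/77.6×10⁹)·(0.491/2.39×10^-7 + 2.11/1.34×10^-5 + 0.382/1.60×10^-6) = 0.03024 rad.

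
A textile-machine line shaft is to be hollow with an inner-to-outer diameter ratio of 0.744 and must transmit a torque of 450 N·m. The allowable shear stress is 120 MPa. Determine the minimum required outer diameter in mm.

For a hollow shaft with d_i/d_o = 0.744: τ_max = 16T/(π d_o³ (1−k⁴)), so d_o = [16T/(π τ_allow (1−k⁴))]^(1/3) = [16·450.0/(π·1.20×10^8·0.6936)]^(1/3) = 0.03020 m.

30.2 mm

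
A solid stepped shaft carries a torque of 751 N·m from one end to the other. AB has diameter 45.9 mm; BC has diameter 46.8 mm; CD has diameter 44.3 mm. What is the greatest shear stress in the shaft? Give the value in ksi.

6.38 ksi

Under the same torque, τ_max = 16T/(πd³) is largest where d is smallest — segment CD (d = 44.3 mm).
τ_max = 16·751.0/(π·(0.0443)³) = 4.399×10^7 Pa.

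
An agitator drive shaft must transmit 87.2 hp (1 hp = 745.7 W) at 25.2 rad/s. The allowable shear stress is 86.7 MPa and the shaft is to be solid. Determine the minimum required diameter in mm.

ω = 25.2 rad/s, so T = P/ω = 87.2×745.7 / 25.20 = 2580 N·m.
For a solid shaft τ_max = 16T/(πd³), so d = (16T/(π τ_allow))^(1/3) = (16·2580/(π·8.67×10^7))^(1/3) = 0.05332 m.

53.3 mm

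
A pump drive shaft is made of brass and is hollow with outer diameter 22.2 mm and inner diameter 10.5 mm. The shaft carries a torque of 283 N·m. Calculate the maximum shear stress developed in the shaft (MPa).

139 MPa

J = π(d_o⁴ − d_i⁴)/32 = π(0.0222⁴ − 0.0105⁴)/32 = 2.265×10^-8 m⁴.
τ_max = T·r/J = 283.0 × 0.0111 / 2.265×10^-8 = 1.387×10^8 Pa.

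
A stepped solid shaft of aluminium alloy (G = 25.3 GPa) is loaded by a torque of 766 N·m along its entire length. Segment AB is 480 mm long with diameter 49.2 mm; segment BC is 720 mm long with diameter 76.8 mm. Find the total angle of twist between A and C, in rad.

J_AB = π(0.0492)⁴/32 = 5.75×10^-7 m⁴; J_BC = π(0.0768)⁴/32 = 3.42×10^-6 m⁴.
θ = (T/G)·Σ L_i/J_i = (766.0/25.3×10⁹)·(0.480/5.75×10^-7 + 0.720/3.42×10^-6) = 0.03165 rad.

0.0316 rad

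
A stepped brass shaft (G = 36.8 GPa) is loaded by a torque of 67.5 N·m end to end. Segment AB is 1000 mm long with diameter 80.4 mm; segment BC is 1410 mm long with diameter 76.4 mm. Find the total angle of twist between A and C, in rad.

J_AB = π(0.0804)⁴/32 = 4.10×10^-6 m⁴; J_BC = π(0.0764)⁴/32 = 3.34×10^-6 m⁴.
θ = (T/G)·Σ L_i/J_i = (67.50/36.8×10⁹)·(1.00/4.10×10^-6 + 1.41/3.34×10^-6) = 1.220×10^-3 rad.

0.00122 rad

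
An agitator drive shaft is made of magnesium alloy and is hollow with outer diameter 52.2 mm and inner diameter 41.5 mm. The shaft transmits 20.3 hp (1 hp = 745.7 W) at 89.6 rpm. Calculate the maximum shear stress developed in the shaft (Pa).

9.62e7 Pa

ω = 2π·89.6/60 = 9.383 rad/s, so T = P/ω = 20.3×745.7 / 9.383 = 1613 N·m.
J = π(d_o⁴ − d_i⁴)/32 = π(0.0522⁴ − 0.0415⁴)/32 = 4.377×10^-7 m⁴.
τ_max = T·r/J = 1613 × 0.0261 / 4.377×10^-7 = 9.620×10^7 Pa.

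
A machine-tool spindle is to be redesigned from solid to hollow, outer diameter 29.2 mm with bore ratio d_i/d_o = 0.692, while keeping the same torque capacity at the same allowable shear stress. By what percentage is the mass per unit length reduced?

38.0 %

Equal τ_max and T ⇒ the solid shaft needs d_s³ = d_o³(1−k⁴), so d_s = 29.2·(1−0.692⁴)^(1/3) = 26.77 mm.
Area ratio A_h/A_s = d_o²(1−k²)/d_s² = (1−k²)/(1−k⁴)^(2/3) = 0.6200.
Mass saving = 1 − 0.6200 = 38.0 %.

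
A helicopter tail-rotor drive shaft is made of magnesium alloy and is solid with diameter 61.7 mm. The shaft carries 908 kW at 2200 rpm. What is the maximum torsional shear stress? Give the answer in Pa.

ω = 2π·2200/60 = 230.4 rad/s, so T = P/ω = 908×10³ / 230.4 = 3941 N·m.
J = πd⁴/32 = π(0.0617)⁴/32 = 1.423×10^-6 m⁴.
τ_max = T·r/J = 3941 × 0.0309 / 1.423×10^-6 = 8.546×10^7 Pa.

8.55e7 Pa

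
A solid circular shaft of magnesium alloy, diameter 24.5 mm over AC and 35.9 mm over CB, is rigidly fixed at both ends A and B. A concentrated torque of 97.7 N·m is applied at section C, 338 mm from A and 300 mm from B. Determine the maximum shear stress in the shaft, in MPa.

9.02 MPa

Compatibility: T_A·a/J_AC = T_B·b/J_CB with T_A + T_B = T₀.
J_AC = 3.54×10^-8 m⁴, J_CB = 1.63×10^-7 m⁴, so T_A = T₀·(J_AC/a)/((J_AC/a)+(J_CB/b)) = 15.77 N·m, T_B = 81.93 N·m.
τ in each portion: τ_AC = 5.46×10^6 Pa, τ_CB = 9.02×10^6 Pa; maximum is in CB.
τ_max = T_CB·r/J = 81.93·0.0180/1.63×10^-7 = 9.018×10^6 Pa.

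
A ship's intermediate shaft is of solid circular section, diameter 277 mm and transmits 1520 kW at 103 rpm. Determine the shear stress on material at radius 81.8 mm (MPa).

19.9 MPa

ω = 2π·103/60 = 10.79 rad/s, so T = P/ω = 1520×10³ / 10.79 = 140900 N·m.
J = πd⁴/32 = π(0.277)⁴/32 = 5.780×10^-4 m⁴.
Shear stress varies linearly with radius: τ = T·r/J = 140900 × 0.0818 / 5.780×10^-4 = 1.994×10^7 Pa.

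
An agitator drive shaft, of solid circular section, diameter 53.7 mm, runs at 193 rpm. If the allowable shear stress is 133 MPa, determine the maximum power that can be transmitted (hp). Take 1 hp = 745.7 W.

110 hp

J = πd⁴/32 = π(0.0537)⁴/32 = 8.164×10^-7 m⁴.
T_max = τ_allow·J/r = 1.33×10^8 × 8.164×10^-7 / 0.0269 = 4044 N·m.
ω = 2π·193/60 = 20.21 rad/s, so P_max = T_max·ω = 8.173×10^4 W.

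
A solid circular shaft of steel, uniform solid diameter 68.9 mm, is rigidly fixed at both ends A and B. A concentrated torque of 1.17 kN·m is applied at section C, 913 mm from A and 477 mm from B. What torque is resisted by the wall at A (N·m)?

With uniform GJ and both ends fixed, compatibility θ_AC = θ_CB gives T_A·a = T_B·b, together with T_A + T_B = T₀.
T_A = T₀·b/(a+b) = 1170·477/1390 = 401.5 N·m; T_B = 768.5 N·m.

402 N·m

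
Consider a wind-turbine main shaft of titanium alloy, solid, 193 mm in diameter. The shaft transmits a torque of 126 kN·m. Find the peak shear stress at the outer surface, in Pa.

J = πd⁴/32 = π(0.193)⁴/32 = 1.362×10^-4 m⁴.
τ_max = T·r/J = 126000 × 0.0965 / 1.362×10^-4 = 8.926×10^7 Pa.

8.93e7 Pa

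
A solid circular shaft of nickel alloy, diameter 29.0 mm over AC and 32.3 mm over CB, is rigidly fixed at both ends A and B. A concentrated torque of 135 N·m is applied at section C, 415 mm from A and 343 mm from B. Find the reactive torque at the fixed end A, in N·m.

47.2 N·m

Compatibility: T_A·a/J_AC = T_B·b/J_CB with T_A + T_B = T₀.
J_AC = 6.94×10^-8 m⁴, J_CB = 1.07×10^-7 m⁴, so T_A = T₀·(J_AC/a)/((J_AC/a)+(J_CB/b)) = 47.17 N·m, T_B = 87.83 N·m.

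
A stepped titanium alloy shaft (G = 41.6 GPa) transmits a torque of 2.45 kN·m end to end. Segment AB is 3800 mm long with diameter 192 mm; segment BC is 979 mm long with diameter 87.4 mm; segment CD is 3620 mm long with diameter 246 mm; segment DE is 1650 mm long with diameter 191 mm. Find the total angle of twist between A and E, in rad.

J_AB = π(0.192)⁴/32 = 1.33×10^-4 m⁴; J_BC = π(0.0874)⁴/32 = 5.73×10^-6 m⁴; J_CD = π(0.246)⁴/32 = 3.60×10^-4 m⁴; J_DE = π(0.191)⁴/32 = 1.31×10^-4 m⁴.
θ = (T/G)·Σ L_i/J_i = (2450/41.6×10⁹)·(3.80/1.33×10^-4 + 0.979/5.73×10^-6 + 3.62/3.60×10^-4 + 1.65/1.31×10^-4) = 0.01308 rad.

0.0131 rad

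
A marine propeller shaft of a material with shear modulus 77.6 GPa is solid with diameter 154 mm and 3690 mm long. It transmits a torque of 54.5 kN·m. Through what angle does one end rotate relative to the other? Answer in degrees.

J = πd⁴/32 = π(0.154)⁴/32 = 5.522×10^-5 m⁴.
θ = T·L/(G·J) = 54500 × 3.69 / (77.6×10⁹ × 5.522×10^-5) = 0.04693 rad.

2.69°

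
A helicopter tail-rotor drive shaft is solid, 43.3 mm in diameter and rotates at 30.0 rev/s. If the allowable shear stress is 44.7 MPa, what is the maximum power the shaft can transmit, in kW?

134 kW

J = πd⁴/32 = π(0.0433)⁴/32 = 3.451×10^-7 m⁴.
T_max = τ_allow·J/r = 4.47×10^7 × 3.451×10^-7 / 0.0216 = 712.5 N·m.
ω = 2π·30.0 = 188.5 rad/s, so P_max = T_max·ω = 1.343×10^5 W.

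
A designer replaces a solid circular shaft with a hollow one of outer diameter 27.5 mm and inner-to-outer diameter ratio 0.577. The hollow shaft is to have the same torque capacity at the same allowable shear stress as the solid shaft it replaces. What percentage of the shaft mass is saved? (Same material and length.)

Equal τ_max and T ⇒ the solid shaft needs d_s³ = d_o³(1−k⁴), so d_s = 27.5·(1−0.577⁴)^(1/3) = 26.44 mm.
Area ratio A_h/A_s = d_o²(1−k²)/d_s² = (1−k²)/(1−k⁴)^(2/3) = 0.7214.
Mass saving = 1 − 0.7214 = 27.9 %.

27.9 %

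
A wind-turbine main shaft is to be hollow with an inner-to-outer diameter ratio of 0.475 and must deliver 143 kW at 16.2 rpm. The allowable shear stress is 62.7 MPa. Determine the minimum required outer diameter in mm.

193 mm

ω = 2π·16.2/60 = 1.696 rad/s, so T = P/ω = 143×10³ / 1.696 = 84290 N·m.
For a hollow shaft with d_i/d_o = 0.475: τ_max = 16T/(π d_o³ (1−k⁴)), so d_o = [16T/(π τ_allow (1−k⁴))]^(1/3) = [16·84290/(π·6.27×10^7·0.9491)]^(1/3) = 0.1932 m.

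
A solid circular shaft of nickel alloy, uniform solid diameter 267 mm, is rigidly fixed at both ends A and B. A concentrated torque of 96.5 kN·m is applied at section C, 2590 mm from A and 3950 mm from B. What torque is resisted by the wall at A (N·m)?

With uniform GJ and both ends fixed, compatibility θ_AC = θ_CB gives T_A·a = T_B·b, together with T_A + T_B = T₀.
T_A = T₀·b/(a+b) = 96500·3950/6540 = 58280 N·m; T_B = 38220 N·m.

58300 N·m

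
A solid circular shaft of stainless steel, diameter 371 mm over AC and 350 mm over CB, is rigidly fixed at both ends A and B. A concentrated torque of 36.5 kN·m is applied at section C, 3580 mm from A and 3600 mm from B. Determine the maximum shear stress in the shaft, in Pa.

2.04e6 Pa

Compatibility: T_A·a/J_AC = T_B·b/J_CB with T_A + T_B = T₀.
J_AC = 1.86×10^-3 m⁴, J_CB = 1.47×10^-3 m⁴, so T_A = T₀·(J_AC/a)/((J_AC/a)+(J_CB/b)) = 20420 N·m, T_B = 16080 N·m.
τ in each portion: τ_AC = 2.04×10^6 Pa, τ_CB = 1.91×10^6 Pa; maximum is in AC.
τ_max = T_AC·r/J = 20420·0.185/1.86×10^-3 = 2.036×10^6 Pa.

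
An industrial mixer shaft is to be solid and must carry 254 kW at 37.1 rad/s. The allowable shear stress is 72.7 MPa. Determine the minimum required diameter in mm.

ω = 37.1 rad/s, so T = P/ω = 254×10³ / 37.10 = 6846 N·m.
For a solid shaft τ_max = 16T/(πd³), so d = (16T/(π τ_allow))^(1/3) = (16·6846/(π·7.27×10^7))^(1/3) = 0.07828 m.

78.3 mm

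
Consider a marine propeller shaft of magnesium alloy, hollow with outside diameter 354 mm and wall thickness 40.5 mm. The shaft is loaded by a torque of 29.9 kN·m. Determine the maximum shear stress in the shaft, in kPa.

5310 kPa

J = π(d_o⁴ − d_i⁴)/32 = π(0.354⁴ − 0.273⁴)/32 = 9.964×10^-4 m⁴.
τ_max = T·r/J = 29900 × 0.177 / 9.964×10^-4 = 5.311×10^6 Pa.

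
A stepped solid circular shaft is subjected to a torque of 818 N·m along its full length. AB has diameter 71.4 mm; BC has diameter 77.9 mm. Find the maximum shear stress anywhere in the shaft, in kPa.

Under the same torque, τ_max = 16T/(πd³) is largest where d is smallest — segment AB (d = 71.4 mm).
τ_max = 16·818.0/(π·(0.0714)³) = 1.145×10^7 Pa.

11400 kPa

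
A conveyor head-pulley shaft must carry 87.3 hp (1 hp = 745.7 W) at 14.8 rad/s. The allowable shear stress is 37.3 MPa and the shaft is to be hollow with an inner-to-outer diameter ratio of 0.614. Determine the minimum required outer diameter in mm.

88.8 mm

ω = 14.8 rad/s, so T = P/ω = 87.3×745.7 / 14.80 = 4399 N·m.
For a hollow shaft with d_i/d_o = 0.614: τ_max = 16T/(π d_o³ (1−k⁴)), so d_o = [16T/(π τ_allow (1−k⁴))]^(1/3) = [16·4399/(π·3.73×10^7·0.8579)]^(1/3) = 0.08879 m.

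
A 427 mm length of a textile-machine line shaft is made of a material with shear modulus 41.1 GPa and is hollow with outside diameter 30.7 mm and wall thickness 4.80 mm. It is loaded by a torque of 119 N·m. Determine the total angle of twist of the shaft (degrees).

1.05°

J = π(d_o⁴ − d_i⁴)/32 = π(0.0307⁴ − 0.0211⁴)/32 = 6.775×10^-8 m⁴.
θ = T·L/(G·J) = 119.0 × 0.427 / (41.1×10⁹ × 6.775×10^-8) = 0.01825 rad.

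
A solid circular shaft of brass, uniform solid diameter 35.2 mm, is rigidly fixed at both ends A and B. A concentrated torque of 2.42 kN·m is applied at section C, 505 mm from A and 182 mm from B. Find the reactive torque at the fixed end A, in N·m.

With uniform GJ and both ends fixed, compatibility θ_AC = θ_CB gives T_A·a = T_B·b, together with T_A + T_B = T₀.
T_A = T₀·b/(a+b) = 2420·182/687.0 = 641.1 N·m; T_B = 1779 N·m.

641 N·m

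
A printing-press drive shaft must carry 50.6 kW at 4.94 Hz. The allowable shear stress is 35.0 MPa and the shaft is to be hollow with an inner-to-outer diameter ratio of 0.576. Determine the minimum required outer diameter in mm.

ω = 2π·4.94 = 31.04 rad/s, so T = P/ω = 50.6×10³ / 31.04 = 1630 N·m.
For a hollow shaft with d_i/d_o = 0.576: τ_max = 16T/(π d_o³ (1−k⁴)), so d_o = [16T/(π τ_allow (1−k⁴))]^(1/3) = [16·1630/(π·3.50×10^7·0.8899)]^(1/3) = 0.06436 m.

64.4 mm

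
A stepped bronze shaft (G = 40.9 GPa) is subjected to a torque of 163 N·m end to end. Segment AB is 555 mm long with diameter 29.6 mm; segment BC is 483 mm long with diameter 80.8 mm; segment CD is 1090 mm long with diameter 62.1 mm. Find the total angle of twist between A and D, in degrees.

1.88°

J_AB = π(0.0296)⁴/32 = 7.54×10^-8 m⁴; J_BC = π(0.0808)⁴/32 = 4.18×10^-6 m⁴; J_CD = π(0.0621)⁴/32 = 1.46×10^-6 m⁴.
θ = (T/G)·Σ L_i/J_i = (163.0/40.9×10⁹)·(0.555/7.54×10^-8 + 0.483/4.18×10^-6 + 1.09/1.46×10^-6) = 0.03278 rad.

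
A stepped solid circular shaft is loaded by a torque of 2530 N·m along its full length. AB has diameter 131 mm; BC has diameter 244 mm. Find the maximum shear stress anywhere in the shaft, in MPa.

Under the same torque, τ_max = 16T/(πd³) is largest where d is smallest — segment AB (d = 131 mm).
τ_max = 16·2530/(π·(0.131)³) = 5.732×10^6 Pa.

5.73 MPa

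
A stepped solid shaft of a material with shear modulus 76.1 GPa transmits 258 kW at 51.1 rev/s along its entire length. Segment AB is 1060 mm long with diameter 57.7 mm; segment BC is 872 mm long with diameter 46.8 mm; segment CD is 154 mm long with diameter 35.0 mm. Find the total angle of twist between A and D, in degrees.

ω = 2π·51.1 = 321.1 rad/s, so T = P/ω = 258×10³ / 321.1 = 803.6 N·m.
J_AB = π(0.0577)⁴/32 = 1.09×10^-6 m⁴; J_BC = π(0.0468)⁴/32 = 4.71×10^-7 m⁴; J_CD = π(0.0350)⁴/32 = 1.47×10^-7 m⁴.
θ = (T/G)·Σ L_i/J_i = (803.6/76.1×10⁹)·(1.06/1.09×10^-6 + 0.872/4.71×10^-7 + 0.154/1.47×10^-7) = 0.04087 rad.

2.34°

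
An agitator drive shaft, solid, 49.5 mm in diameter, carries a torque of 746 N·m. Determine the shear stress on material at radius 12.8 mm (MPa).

16.2 MPa

J = πd⁴/32 = π(0.0495)⁴/32 = 5.894×10^-7 m⁴.
Shear stress varies linearly with radius: τ = T·r/J = 746.0 × 0.0128 / 5.894×10^-7 = 1.620×10^7 Pa.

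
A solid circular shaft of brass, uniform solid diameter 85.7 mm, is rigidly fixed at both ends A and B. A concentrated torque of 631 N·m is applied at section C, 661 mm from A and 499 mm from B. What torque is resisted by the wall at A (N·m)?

271 N·m

With uniform GJ and both ends fixed, compatibility θ_AC = θ_CB gives T_A·a = T_B·b, together with T_A + T_B = T₀.
T_A = T₀·b/(a+b) = 631.0·499/1160 = 271.4 N·m; T_B = 359.6 N·m.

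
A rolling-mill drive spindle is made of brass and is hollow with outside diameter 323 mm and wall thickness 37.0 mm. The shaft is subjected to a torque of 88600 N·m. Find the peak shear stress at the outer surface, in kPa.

20700 kPa

J = π(d_o⁴ − d_i⁴)/32 = π(0.323⁴ − 0.249⁴)/32 = 6.912×10^-4 m⁴.
τ_max = T·r/J = 88600 × 0.162 / 6.912×10^-4 = 2.070×10^7 Pa.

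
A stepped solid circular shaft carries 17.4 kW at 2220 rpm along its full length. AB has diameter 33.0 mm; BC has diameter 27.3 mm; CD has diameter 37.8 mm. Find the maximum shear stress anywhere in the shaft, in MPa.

18.7 MPa

ω = 2π·2220/60 = 232.5 rad/s, so T = P/ω = 17.4×10³ / 232.5 = 74.85 N·m.
Under the same torque, τ_max = 16T/(πd³) is largest where d is smallest — segment BC (d = 27.3 mm).
τ_max = 16·74.85/(π·(0.0273)³) = 1.873×10^7 Pa.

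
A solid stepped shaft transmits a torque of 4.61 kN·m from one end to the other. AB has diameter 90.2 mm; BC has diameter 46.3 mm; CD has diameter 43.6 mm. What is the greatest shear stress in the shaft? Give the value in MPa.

Under the same torque, τ_max = 16T/(πd³) is largest where d is smallest — segment CD (d = 43.6 mm).
τ_max = 16·4610/(π·(0.0436)³) = 2.833×10^8 Pa.

283 MPa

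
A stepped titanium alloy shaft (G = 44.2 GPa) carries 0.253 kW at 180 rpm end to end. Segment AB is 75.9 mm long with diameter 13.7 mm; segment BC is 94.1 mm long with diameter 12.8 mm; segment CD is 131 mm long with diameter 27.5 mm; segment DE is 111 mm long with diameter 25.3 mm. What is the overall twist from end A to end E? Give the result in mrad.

ω = 2π·180/60 = 18.85 rad/s, so T = P/ω = 0.253×10³ / 18.85 = 13.42 N·m.
J_AB = π(0.0137)⁴/32 = 3.46×10^-9 m⁴; J_BC = π(0.0128)⁴/32 = 2.64×10^-9 m⁴; J_CD = π(0.0275)⁴/32 = 5.61×10^-8 m⁴; J_DE = π(0.0253)⁴/32 = 4.02×10^-8 m⁴.
θ = (T/G)·Σ L_i/J_i = (13.42/44.2×10⁹)·(0.0759/3.46×10^-9 + 0.0941/2.64×10^-9 + 0.131/5.61×10^-8 + 0.111/4.02×10^-8) = 0.01905 rad.

19.1 mrad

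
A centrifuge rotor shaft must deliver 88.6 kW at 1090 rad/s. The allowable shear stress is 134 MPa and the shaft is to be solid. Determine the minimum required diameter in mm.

ω = 1090 rad/s, so T = P/ω = 88.6×10³ / 1090 = 81.28 N·m.
For a solid shaft τ_max = 16T/(πd³), so d = (16T/(π τ_allow))^(1/3) = (16·81.28/(π·1.34×10^8))^(1/3) = 0.01456 m.

14.6 mm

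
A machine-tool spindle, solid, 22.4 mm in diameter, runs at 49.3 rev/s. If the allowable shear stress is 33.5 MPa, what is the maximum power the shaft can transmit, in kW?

22.9 kW

J = πd⁴/32 = π(0.0224)⁴/32 = 2.472×10^-8 m⁴.
T_max = τ_allow·J/r = 3.35×10^7 × 2.472×10^-8 / 0.0112 = 73.93 N·m.
ω = 2π·49.3 = 309.8 rad/s, so P_max = T_max·ω = 2.290×10^4 W.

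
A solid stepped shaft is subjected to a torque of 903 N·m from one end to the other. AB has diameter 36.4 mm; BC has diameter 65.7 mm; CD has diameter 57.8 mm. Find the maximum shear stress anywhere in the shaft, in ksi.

13.8 ksi

Under the same torque, τ_max = 16T/(πd³) is largest where d is smallest — segment AB (d = 36.4 mm).
τ_max = 16·903.0/(π·(0.0364)³) = 9.536×10^7 Pa.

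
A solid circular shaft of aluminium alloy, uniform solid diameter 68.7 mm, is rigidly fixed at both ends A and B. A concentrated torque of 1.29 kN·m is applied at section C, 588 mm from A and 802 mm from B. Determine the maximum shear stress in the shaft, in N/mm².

With uniform GJ and both ends fixed, compatibility θ_AC = θ_CB gives T_A·a = T_B·b, together with T_A + T_B = T₀.
T_A = T₀·b/(a+b) = 1290·802/1390 = 744.3 N·m; T_B = 545.7 N·m.
τ in each portion: τ_AC = 1.17×10^7 Pa, τ_CB = 8.57×10^6 Pa; maximum is in AC.
τ_max = T_AC·r/J = 744.3·0.0343/2.19×10^-6 = 1.169×10^7 Pa.

11.7 N/mm²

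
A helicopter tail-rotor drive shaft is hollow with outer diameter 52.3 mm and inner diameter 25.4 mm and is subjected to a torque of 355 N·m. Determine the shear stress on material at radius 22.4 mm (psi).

J = π(d_o⁴ − d_i⁴)/32 = π(0.0523⁴ − 0.0254⁴)/32 = 6.937×10^-7 m⁴.
Shear stress varies linearly with radius: τ = T·r/J = 355.0 × 0.0224 / 6.937×10^-7 = 1.146×10^7 Pa.

1660 psi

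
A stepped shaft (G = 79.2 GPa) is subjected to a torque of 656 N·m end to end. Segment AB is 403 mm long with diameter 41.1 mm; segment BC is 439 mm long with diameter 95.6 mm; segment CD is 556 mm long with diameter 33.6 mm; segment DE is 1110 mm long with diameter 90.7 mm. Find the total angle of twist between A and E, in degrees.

2.90°

J_AB = π(0.0411)⁴/32 = 2.80×10^-7 m⁴; J_BC = π(0.0956)⁴/32 = 8.20×10^-6 m⁴; J_CD = π(0.0336)⁴/32 = 1.25×10^-7 m⁴; J_DE = π(0.0907)⁴/32 = 6.64×10^-6 m⁴.
θ = (T/G)·Σ L_i/J_i = (656.0/79.2×10⁹)·(0.403/2.80×10^-7 + 0.439/8.20×10^-6 + 0.556/1.25×10^-7 + 1.11/6.64×10^-6) = 0.05055 rad.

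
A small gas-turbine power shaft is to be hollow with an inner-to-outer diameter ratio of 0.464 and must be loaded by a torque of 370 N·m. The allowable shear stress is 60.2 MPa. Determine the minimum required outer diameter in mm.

For a hollow shaft with d_i/d_o = 0.464: τ_max = 16T/(π d_o³ (1−k⁴)), so d_o = [16T/(π τ_allow (1−k⁴))]^(1/3) = [16·370.0/(π·6.02×10^7·0.9536)]^(1/3) = 0.03202 m.

32.0 mm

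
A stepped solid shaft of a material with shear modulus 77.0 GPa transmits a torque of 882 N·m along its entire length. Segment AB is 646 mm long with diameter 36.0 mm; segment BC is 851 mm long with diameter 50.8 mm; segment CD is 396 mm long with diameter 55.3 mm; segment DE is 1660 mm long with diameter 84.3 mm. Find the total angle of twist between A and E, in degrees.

J_AB = π(0.0360)⁴/32 = 1.65×10^-7 m⁴; J_BC = π(0.0508)⁴/32 = 6.54×10^-7 m⁴; J_CD = π(0.0553)⁴/32 = 9.18×10^-7 m⁴; J_DE = π(0.0843)⁴/32 = 4.96×10^-6 m⁴.
θ = (T/G)·Σ L_i/J_i = (882.0/77.0×10⁹)·(0.646/1.65×10^-7 + 0.851/6.54×10^-7 + 0.396/9.18×10^-7 + 1.66/4.96×10^-6) = 0.06856 rad.

3.93°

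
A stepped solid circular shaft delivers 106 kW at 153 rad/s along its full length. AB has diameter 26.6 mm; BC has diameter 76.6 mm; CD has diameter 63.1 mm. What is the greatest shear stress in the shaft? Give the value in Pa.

ω = 153 rad/s, so T = P/ω = 106×10³ / 153.0 = 692.8 N·m.
Under the same torque, τ_max = 16T/(πd³) is largest where d is smallest — segment AB (d = 26.6 mm).
τ_max = 16·692.8/(π·(0.0266)³) = 1.875×10^8 Pa.

1.87e8 Pa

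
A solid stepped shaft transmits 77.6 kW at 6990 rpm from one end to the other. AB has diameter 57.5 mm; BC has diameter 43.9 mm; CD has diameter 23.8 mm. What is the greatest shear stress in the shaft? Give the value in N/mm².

ω = 2π·6990/60 = 732.0 rad/s, so T = P/ω = 77.6×10³ / 732.0 = 106.0 N·m.
Under the same torque, τ_max = 16T/(πd³) is largest where d is smallest — segment CD (d = 23.8 mm).
τ_max = 16·106.0/(π·(0.0238)³) = 4.005×10^7 Pa.

40.0 N/mm²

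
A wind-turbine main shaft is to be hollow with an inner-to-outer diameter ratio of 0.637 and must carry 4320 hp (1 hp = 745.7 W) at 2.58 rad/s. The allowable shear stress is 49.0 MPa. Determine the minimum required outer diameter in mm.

538 mm

ω = 2.58 rad/s, so T = P/ω = 4320×745.7 / 2.580 = 1.249e6 N·m.
For a hollow shaft with d_i/d_o = 0.637: τ_max = 16T/(π d_o³ (1−k⁴)), so d_o = [16T/(π τ_allow (1−k⁴))]^(1/3) = [16·1.249e6/(π·4.90×10^7·0.8354)]^(1/3) = 0.5376 m.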